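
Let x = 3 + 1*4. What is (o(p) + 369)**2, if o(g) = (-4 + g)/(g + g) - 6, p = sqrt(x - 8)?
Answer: 528513/4 + 1454*I ≈ 1.3213e+5 + 1454.0*I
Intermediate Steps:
x = 7 (x = 3 + 4 = 7)
p = I (p = sqrt(7 - 8) = sqrt(-1) = I ≈ 1.0*I)
o(g) = -6 + (-4 + g)/(2*g) (o(g) = (-4 + g)/((2*g)) - 6 = (-4 + g)*(1/(2*g)) - 6 = (-4 + g)/(2*g) - 6 = -6 + (-4 + g)/(2*g))
(o(p) + 369)**2 = ((-11/2 - 2*(-I)) + 369)**2 = ((-11/2 - (-2)*I) + 369)**2 = ((-11/2 + 2*I) + 369)**2 = (727/2 + 2*I)**2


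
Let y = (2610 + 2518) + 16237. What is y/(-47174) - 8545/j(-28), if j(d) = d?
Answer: 201251805/660436 ≈ 304.73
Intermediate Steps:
y = 21365 (y = 5128 + 16237 = 21365)
y/(-47174) - 8545/j(-28) = 21365/(-47174) - 8545/(-28) = 21365*(-1/47174) - 8545*(-1/28) = -21365/47174 + 8545/28 = 201251805/660436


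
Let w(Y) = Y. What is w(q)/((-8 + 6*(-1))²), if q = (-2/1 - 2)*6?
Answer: -6/49 ≈ -0.12245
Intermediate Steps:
q = -24 (q = (-2*1 - 2)*6 = (-2 - 2)*6 = -4*6 = -24)
w(q)/((-8 + 6*(-1))²) = -24/(-8 + 6*(-1))² = -24/(-8 - 6)² = -24/((-14)²) = -24/196 = -24*1/196 = -6/49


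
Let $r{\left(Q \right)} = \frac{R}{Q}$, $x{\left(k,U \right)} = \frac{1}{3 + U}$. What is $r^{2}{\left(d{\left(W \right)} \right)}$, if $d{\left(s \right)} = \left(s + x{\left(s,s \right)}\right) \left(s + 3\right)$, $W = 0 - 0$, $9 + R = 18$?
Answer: $81$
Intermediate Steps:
$R = 9$ ($R = -9 + 18 = 9$)
$W = 0$ ($W = 0 + 0 = 0$)
$d{\left(s \right)} = \left(3 + s\right) \left(s + \frac{1}{3 + s}\right)$ ($d{\left(s \right)} = \left(s + \frac{1}{3 + s}\right) \left(s + 3\right) = \left(s + \frac{1}{3 + s}\right) \left(3 + s\right) = \left(3 + s\right) \left(s + \frac{1}{3 + s}\right)$)
$r{\left(Q \right)} = \frac{9}{Q}$
$r^{2}{\left(d{\left(W \right)} \right)} = \left(\frac{9}{1 + 0^{2} + 3 \cdot 0}\right)^{2} = \left(\frac{9}{1 + 0 + 0}\right)^{2} = \left(\frac{9}{1}\right)^{2} = \left(9 \cdot 1\right)^{2} = 9^{2} = 81$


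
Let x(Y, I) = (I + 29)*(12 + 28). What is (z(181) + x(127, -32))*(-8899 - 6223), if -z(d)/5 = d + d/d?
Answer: 15575660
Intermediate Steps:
z(d) = -5 - 5*d (z(d) = -5*(d + d/d) = -5*(d + 1) = -5*(1 + d) = -5 - 5*d)
x(Y, I) = 1160 + 40*I (x(Y, I) = (29 + I)*40 = 1160 + 40*I)
(z(181) + x(127, -32))*(-8899 - 6223) = ((-5 - 5*181) + (1160 + 40*(-32)))*(-8899 - 6223) = ((-5 - 905) + (1160 - 1280))*(-15122) = (-910 - 120)*(-15122) = -1030*(-15122) = 15575660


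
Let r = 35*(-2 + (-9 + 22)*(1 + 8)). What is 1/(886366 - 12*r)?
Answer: 1/838066 ≈ 1.1932e-6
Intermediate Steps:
r = 4025 (r = 35*(-2 + 13*9) = 35*(-2 + 117) = 35*115 = 4025)
1/(886366 - 12*r) = 1/(886366 - 12*4025) = 1/(886366 - 48300) = 1/838066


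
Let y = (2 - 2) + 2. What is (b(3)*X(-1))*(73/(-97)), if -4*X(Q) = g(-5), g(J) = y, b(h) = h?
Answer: 219/194 ≈ 1.1289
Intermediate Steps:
y = 2 (y = 0 + 2 = 2)
g(J) = 2
X(Q) = -½ (X(Q) = -¼*2 = -½)
(b(3)*X(-1))*(73/(-97)) = (3*(-½))*(73/(-97)) = -219*(-1)/(2*97) = -3/2*(-73/97) = 219/194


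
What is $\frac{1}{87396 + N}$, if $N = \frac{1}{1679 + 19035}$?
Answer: $\frac{20714}{1810320745} \approx 1.1442 \cdot 10^{-5}$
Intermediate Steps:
$N = \frac{1}{20714} \approx 4.8277 \cdot 10^{-5}$
$\frac{1}{87396 + N} = \frac{1}{87396 + \frac{1}{20714}} = \frac{1}{\frac{1810320745}{20714}} = \frac{20714}{1810320745}$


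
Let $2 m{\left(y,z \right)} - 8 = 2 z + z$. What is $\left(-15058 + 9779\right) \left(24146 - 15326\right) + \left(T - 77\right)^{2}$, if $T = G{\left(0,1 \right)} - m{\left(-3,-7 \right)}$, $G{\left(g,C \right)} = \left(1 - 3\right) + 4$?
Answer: $- \frac{186224351}{4} \approx -4.6556 \cdot 10^{7}$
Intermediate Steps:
$G{\left(g,C \right)} = 2$ ($G{\left(g,C \right)} = -2 + 4 = 2$)
$m{\left(y,z \right)} = 4 + \frac{3 z}{2}$ ($m{\left(y,z \right)} = 4 + \frac{2 z + z}{2} = 4 + \frac{3 z}{2}$)
$T = \frac{17}{2}$ ($T = 2 - \left(4 + \frac{3}{2} \left(-7\right)\right) = 2 - \left(4 - \frac{21}{2}\right) = 2 - - \frac{13}{2} = 2 + \frac{13}{2} = \frac{17}{2} \approx 8.5$)
$\left(-15058 + 9779\right) \left(24146 - 15326\right) + \left(T - 77\right)^{2} = \left(-15058 + 9779\right) \left(24146 - 15326\right) + \left(\frac{17}{2} - 77\right)^{2} = \left(-5279\right) 8820 + \left(- \frac{137}{2}\right)^{2} = -46560780 + \frac{18769}{4} = - \frac{186224351}{4}$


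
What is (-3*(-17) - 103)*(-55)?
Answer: 2860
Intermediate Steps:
(-3*(-17) - 103)*(-55) = (51 - 103)*(-55) = -52*(-55) = 2860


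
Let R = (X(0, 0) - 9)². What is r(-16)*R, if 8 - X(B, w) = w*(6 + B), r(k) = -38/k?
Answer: 19/8 ≈ 2.3750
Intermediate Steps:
X(B, w) = 8 - w*(6 + B)
R = 1 (R = ((8 - 6*0 - 1*0*0) - 9)² = ((8 + 0 + 0) - 9)² = (8 - 9)² = (-1)² = 1)
r(-16)*R = -38/(-16)*1 = -38*(-1/16)*1 = (19/8)*1 = 19/8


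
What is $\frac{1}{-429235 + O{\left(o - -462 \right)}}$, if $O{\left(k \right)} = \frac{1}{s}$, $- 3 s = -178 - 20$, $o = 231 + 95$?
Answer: $- \frac{66}{28329509} \approx -2.3297 \cdot 10^{-6}$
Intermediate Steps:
$o = 326$
$s = 66$ ($s = - \frac{-178 - 20}{3} = \left(- \frac{1}{3}\right) \left(-198\right) = 66$)
$O{\left(k \right)} = \frac{1}{66}$
$\frac{1}{-429235 + O{\left(o - -462 \right)}} = \frac{1}{-429235 + \frac{1}{66}} = \frac{1}{- \frac{28329509}{66}} = - \frac{66}{28329509}$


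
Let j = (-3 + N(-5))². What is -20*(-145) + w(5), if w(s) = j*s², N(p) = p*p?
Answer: 15000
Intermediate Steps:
N(p) = p²
j = 484 (j = (-3 + (-5)²)² = (-3 + 25)² = 22² = 484)
w(s) = 484*s²
-20*(-145) + w(5) = -20*(-145) + 484*5² = 2900 + 484*25 = 2900 + 12100 = 15000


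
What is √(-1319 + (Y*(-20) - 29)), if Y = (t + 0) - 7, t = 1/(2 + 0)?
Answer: I*√1218 ≈ 34.9*I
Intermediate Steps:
t = ½ (t = 1/2 = ½ ≈ 0.50000)
Y = -13/2 (Y = (½ + 0) - 7 = ½ - 7 = -13/2 ≈ -6.5000)
√(-1319 + (Y*(-20) - 29)) = √(-1319 + (-13/2*(-20) - 29)) = √(-1319 + (130 - 29)) = √(-1319 + 101) = √(-1218) = I*√1218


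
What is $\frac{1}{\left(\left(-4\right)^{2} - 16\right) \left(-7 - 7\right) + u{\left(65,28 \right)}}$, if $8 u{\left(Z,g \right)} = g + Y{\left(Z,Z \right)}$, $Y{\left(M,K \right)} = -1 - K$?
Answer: $- \frac{4}{19} \approx -0.21053$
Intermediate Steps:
$u{\left(Z,g \right)} = - \frac{1}{8} - \frac{Z}{8} + \frac{g}{8}$ ($u{\left(Z,g \right)} = \frac{g - \left(1 + Z\right)}{8} = \frac{-1 + g - Z}{8} = - \frac{1}{8} - \frac{Z}{8} + \frac{g}{8}$)
$\frac{1}{\left(\left(-4\right)^{2} - 16\right) \left(-7 - 7\right) + u{\left(65,28 \right)}} = \frac{1}{\left(\left(-4\right)^{2} - 16\right) \left(-7 - 7\right) - \frac{19}{4}} = \frac{1}{\left(16 - 16\right) \left(-14\right) - \frac{19}{4}} = \frac{1}{0 \left(-14\right) - \frac{19}{4}} = \frac{1}{0 - \frac{19}{4}} = \frac{1}{- \frac{19}{4}} = - \frac{4}{19}$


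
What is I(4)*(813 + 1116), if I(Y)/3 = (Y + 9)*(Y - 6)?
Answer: -150462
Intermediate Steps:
I(Y) = 3*(-6 + Y)*(9 + Y) (I(Y) = 3*((Y + 9)*(Y - 6)) = 3*((9 + Y)*(-6 + Y)) = 3*((-6 + Y)*(9 + Y)) = 3*(-6 + Y)*(9 + Y))
I(4)*(813 + 1116) = (-162 + 3*4² + 9*4)*(813 + 1116) = (-162 + 3*16 + 36)*1929 = (-162 + 48 + 36)*1929 = -78*1929 = -150462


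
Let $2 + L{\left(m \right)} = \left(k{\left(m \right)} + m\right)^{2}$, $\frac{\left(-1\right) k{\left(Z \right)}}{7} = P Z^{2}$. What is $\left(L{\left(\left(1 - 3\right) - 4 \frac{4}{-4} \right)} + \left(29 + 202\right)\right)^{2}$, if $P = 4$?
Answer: $152004241$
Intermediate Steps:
$k{\left(Z \right)} = - 28 Z^{2}$ ($k{\left(Z \right)} = - 7 \cdot 4 Z^{2} = - 28 Z^{2}$)
$L{\left(m \right)} = -2 + \left(m - 28 m^{2}\right)^{2}$ ($L{\left(m \right)} = -2 + \left(- 28 m^{2} + m\right)^{2} = -2 + \left(m - 28 m^{2}\right)^{2}$)
$\left(L{\left(\left(1 - 3\right) - 4 \frac{4}{-4} \right)} + \left(29 + 202\right)\right)^{2} = \left(\left(-2 + \left(\left(1 - 3\right) - 4 \frac{4}{-4}\right)^{2} \left(-1 + 28 \left(\left(1 - 3\right) - 4 \frac{4}{-4}\right)\right)^{2}\right) + \left(29 + 202\right)\right)^{2} = \left(\left(-2 + \left(-2 - 4 \cdot 4 \left(- \frac{1}{4}\right)\right)^{2} \left(-1 + 28 \left(-2 - 4 \cdot 4 \left(- \frac{1}{4}\right)\right)\right)^{2}\right) + 231\right)^{2} = \left(\left(-2 + \left(-2 - -4\right)^{2} \left(-1 + 28 \left(-2 - -4\right)\right)^{2}\right) + 231\right)^{2} = \left(\left(-2 + \left(-2 + 4\right)^{2} \left(-1 + 28 \left(-2 + 4\right)\right)^{2}\right) + 231\right)^{2} = \left(\left(-2 + 2^{2} \left(-1 + 28 \cdot 2\right)^{2}\right) + 231\right)^{2} = \left(\left(-2 + 4 \left(-1 + 56\right)^{2}\right) + 231\right)^{2} = \left(\left(-2 + 4 \cdot 55^{2}\right) + 231\right)^{2} = \left(\left(-2 + 4 \cdot 3025\right) + 231\right)^{2} = \left(\left(-2 + 12100\right) + 231\right)^{2} = \left(12098 + 231\right)^{2} = 12329^{2} = 152004241$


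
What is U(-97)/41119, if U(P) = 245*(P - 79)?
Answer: -43120/41119 ≈ -1.0487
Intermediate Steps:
U(P) = -19355 + 245*P (U(P) = 245*(-79 + P) = -19355 + 245*P)
U(-97)/41119 = (-19355 + 245*(-97))/41119 = (-19355 - 23765)*(1/41119) = -43120*1/41119 = -43120/41119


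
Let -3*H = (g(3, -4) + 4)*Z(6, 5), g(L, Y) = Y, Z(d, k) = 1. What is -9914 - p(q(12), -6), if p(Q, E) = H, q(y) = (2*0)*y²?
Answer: -9914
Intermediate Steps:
q(y) = 0 (q(y) = 0*y² = 0)
H = 0 (H = -(-4 + 4)/3 = -0 = -⅓*0 = 0)
p(Q, E) = 0
-9914 - p(q(12), -6) = -9914 - 1*0 = -9914 + 0 = -9914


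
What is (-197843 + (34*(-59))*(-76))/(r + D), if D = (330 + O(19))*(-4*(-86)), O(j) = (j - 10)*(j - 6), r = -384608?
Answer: 45387/230840 ≈ 0.19662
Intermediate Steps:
O(j) = (-10 + j)*(-6 + j)
D = 153768 (D = (330 + (60 + 19² - 16*19))*(-4*(-86)) = (330 + (60 + 361 - 304))*344 = (330 + 117)*344 = 447*344 = 153768)
(-197843 + (34*(-59))*(-76))/(r + D) = (-197843 + (34*(-59))*(-76))/(-384608 + 153768) = (-197843 - 2006*(-76))/(-230840) = (-197843 + 152456)*(-1/230840) = -45387*(-1/230840) = 45387/230840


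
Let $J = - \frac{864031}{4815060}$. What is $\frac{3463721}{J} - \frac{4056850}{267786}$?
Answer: $- \frac{2233072478734027355}{115687702683} \approx -1.9303 \cdot 10^{7}$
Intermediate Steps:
$J = - \frac{864031}{4815060}$ ($J = \left(-864031\right) \frac{1}{4815060} = - \frac{864031}{4815060} \approx -0.17944$)
$\frac{3463721}{J} - \frac{4056850}{267786} = \frac{3463721}{- \frac{864031}{4815060}} - \frac{4056850}{267786} = 3463721 \left(- \frac{4815060}{864031}\right) - \frac{2028425}{133893} = - \frac{16678024438260}{864031} - \frac{2028425}{133893} = - \frac{2233072478734027355}{115687702683}$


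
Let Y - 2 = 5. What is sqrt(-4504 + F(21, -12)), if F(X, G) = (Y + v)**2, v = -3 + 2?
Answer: 2*I*sqrt(1117) ≈ 66.843*I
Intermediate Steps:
Y = 7 (Y = 2 + 5 = 7)
v = -1
F(X, G) = 36 (F(X, G) = (7 - 1)**2 = 6**2 = 36)
sqrt(-4504 + F(21, -12)) = sqrt(-4504 + 36) = sqrt(-4468) = 2*I*sqrt(1117)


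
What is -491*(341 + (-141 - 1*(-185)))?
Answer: -189035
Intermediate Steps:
-491*(341 + (-141 - 1*(-185))) = -491*(341 + (-141 + 185)) = -491*(341 + 44) = -491*385 = -189035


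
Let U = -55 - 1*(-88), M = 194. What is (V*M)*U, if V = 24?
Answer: 153648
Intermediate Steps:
U = 33 (U = -55 + 88 = 33)
(V*M)*U = (24*194)*33 = 4656*33 = 153648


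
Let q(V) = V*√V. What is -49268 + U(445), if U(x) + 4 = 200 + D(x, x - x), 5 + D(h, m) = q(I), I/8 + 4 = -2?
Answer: -49077 - 192*I*√3 ≈ -49077.0 - 332.55*I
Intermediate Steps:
I = -48 (I = -32 + 8*(-2) = -32 - 16 = -48)
q(V) = V^(3/2)
D(h, m) = -5 - 192*I*√3 (D(h, m) = -5 + (-48)^(3/2) = -5 - 192*I*√3)
U(x) = 191 - 192*I*√3 (U(x) = -4 + (200 + (-5 - 192*I*√3)) = -4 + (195 - 192*I*√3) = 191 - 192*I*√3)
-49268 + U(445) = -49268 + (191 - 192*I*√3) = -49077 - 192*I*√3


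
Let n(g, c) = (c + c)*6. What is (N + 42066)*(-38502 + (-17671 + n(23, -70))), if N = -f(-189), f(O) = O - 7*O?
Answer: -2333656116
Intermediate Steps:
f(O) = -6*O
N = -1134 (N = -(-6)*(-189) = -1*1134 = -1134)
n(g, c) = 12*c (n(g, c) = (2*c)*6 = 12*c)
(N + 42066)*(-38502 + (-17671 + n(23, -70))) = (-1134 + 42066)*(-38502 + (-17671 + 12*(-70))) = 40932*(-38502 + (-17671 - 840)) = 40932*(-38502 - 18511) = 40932*(-57013) = -2333656116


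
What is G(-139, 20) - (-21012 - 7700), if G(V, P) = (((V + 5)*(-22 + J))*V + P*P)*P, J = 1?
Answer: -7786208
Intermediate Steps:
G(V, P) = P*(P**2 + V*(-105 - 21*V)) (G(V, P) = (((V + 5)*(-22 + 1))*V + P*P)*P = (((5 + V)*(-21))*V + P**2)*P = ((-105 - 21*V)*V + P**2)*P = (V*(-105 - 21*V) + P**2)*P = (P**2 + V*(-105 - 21*V))*P = P*(P**2 + V*(-105 - 21*V)))
G(-139, 20) - (-21012 - 7700) = 20*(20**2 - 105*(-139) - 21*(-139)**2) - (-21012 - 7700) = 20*(400 + 14595 - 21*19321) - 1*(-28712) = 20*(400 + 14595 - 405741) + 28712 = 20*(-390746) + 28712 = -7814920 + 28712 = -7786208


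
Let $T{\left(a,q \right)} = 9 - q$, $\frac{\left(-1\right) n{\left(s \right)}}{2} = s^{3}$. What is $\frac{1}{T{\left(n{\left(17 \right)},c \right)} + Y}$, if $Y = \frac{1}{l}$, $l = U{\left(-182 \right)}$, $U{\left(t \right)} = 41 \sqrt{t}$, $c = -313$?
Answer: $\frac{98513324}{31721290329} + \frac{41 i \sqrt{182}}{31721290329} \approx 0.0031056 + 1.7437 \cdot 10^{-8} i$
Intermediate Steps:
$n{\left(s \right)} = - 2 s^{3}$
$l = 41 i \sqrt{182}$ ($l = 41 \sqrt{-182} = 41 i \sqrt{182} \approx 553.12 i$)
$Y = - \frac{i \sqrt{182}}{7462}$ ($Y = \frac{1}{41 i \sqrt{182}} = - \frac{i \sqrt{182}}{7462} \approx - 0.0018079 i$)
$\frac{1}{T{\left(n{\left(17 \right)},c \right)} + Y} = \frac{1}{\left(9 - -313\right) - \frac{i \sqrt{182}}{7462}} = \frac{1}{\left(9 + 313\right) - \frac{i \sqrt{182}}{7462}} = \frac{1}{322 - \frac{i \sqrt{182}}{7462}}$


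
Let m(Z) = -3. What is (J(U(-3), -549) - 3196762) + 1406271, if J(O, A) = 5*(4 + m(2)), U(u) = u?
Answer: -1790486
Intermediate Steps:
J(O, A) = 5 (J(O, A) = 5*(4 - 3) = 5*1 = 5)
(J(U(-3), -549) - 3196762) + 1406271 = (5 - 3196762) + 1406271 = -3196757 + 1406271 = -1790486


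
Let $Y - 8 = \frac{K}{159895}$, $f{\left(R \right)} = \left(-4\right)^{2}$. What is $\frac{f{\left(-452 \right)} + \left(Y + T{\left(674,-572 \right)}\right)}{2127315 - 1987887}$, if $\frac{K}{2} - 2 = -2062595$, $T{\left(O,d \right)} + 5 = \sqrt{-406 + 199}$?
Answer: $- \frac{1087181}{22293840060} + \frac{i \sqrt{23}}{46476} \approx -4.8766 \cdot 10^{-5} + 0.00010319 i$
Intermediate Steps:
$T{\left(O,d \right)} = -5 + 3 i \sqrt{23}$ ($T{\left(O,d \right)} = -5 + \sqrt{-406 + 199} = -5 + \sqrt{-207} = -5 + 3 i \sqrt{23}$)
$K = -4125186$ ($K = 4 + 2 \left(-2062595\right) = 4 - 4125190 = -4125186$)
$f{\left(R \right)} = 16$
$Y = - \frac{2846026}{159895}$ ($Y = 8 - \frac{4125186}{159895} = - \frac{2846026}{159895} \approx -17.799$)
$\frac{f{\left(-452 \right)} + \left(Y + T{\left(674,-572 \right)}\right)}{2127315 - 1987887} = \frac{16 - \left(\frac{3645501}{159895} - 3 i \sqrt{23}\right)}{2127315 - 1987887} = \frac{16 - \left(\frac{3645501}{159895} - 3 i \sqrt{23}\right)}{139428} = \left(- \frac{1087181}{159895} + 3 i \sqrt{23}\right) \frac{1}{139428} = - \frac{1087181}{22293840060} + \frac{i \sqrt{23}}{46476}$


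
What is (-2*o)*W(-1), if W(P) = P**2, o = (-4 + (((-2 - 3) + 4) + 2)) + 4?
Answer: -2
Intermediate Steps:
o = 1 (o = (-4 + ((-5 + 4) + 2)) + 4 = (-4 + (-1 + 2)) + 4 = (-4 + 1) + 4 = -3 + 4 = 1)
(-2*o)*W(-1) = -2*1*(-1)**2 = -2*1 = -2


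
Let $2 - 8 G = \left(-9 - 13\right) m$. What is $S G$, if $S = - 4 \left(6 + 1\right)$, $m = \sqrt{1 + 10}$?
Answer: $-7 - 77 \sqrt{11} \approx -262.38$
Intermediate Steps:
$m = \sqrt{11} \approx 3.3166$
$S = -28$ ($S = \left(-4\right) 7 = -28$)
$G = \frac{1}{4} + \frac{11 \sqrt{11}}{4}$ ($G = \frac{1}{4} - \frac{\left(-9 - 13\right) \sqrt{11}}{8} = \frac{1}{4} - \frac{\left(-22\right) \sqrt{11}}{8} = \frac{1}{4} + \frac{11 \sqrt{11}}{4} \approx 9.3707$)
$S G = - 28 \left(\frac{1}{4} + \frac{11 \sqrt{11}}{4}\right) = -7 - 77 \sqrt{11}$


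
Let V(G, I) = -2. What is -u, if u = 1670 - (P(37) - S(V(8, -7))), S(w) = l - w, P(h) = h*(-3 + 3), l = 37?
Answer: -1709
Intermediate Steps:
P(h) = 0 (P(h) = h*0 = 0)
S(w) = 37 - w
u = 1709 (u = 1670 - (0 - (37 - 1*(-2))) = 1670 - (0 - (37 + 2)) = 1670 - (0 - 1*39) = 1670 - (0 - 39) = 1670 - 1*(-39) = 1670 + 39 = 1709)
-u = -1*1709 = -1709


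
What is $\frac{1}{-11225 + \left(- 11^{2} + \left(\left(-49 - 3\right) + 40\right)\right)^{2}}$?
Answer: $\frac{1}{6464} \approx 0.0001547$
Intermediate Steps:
$\frac{1}{-11225 + \left(- 11^{2} + \left(\left(-49 - 3\right) + 40\right)\right)^{2}} = \frac{1}{-11225 + \left(\left(-1\right) 121 + \left(-52 + 40\right)\right)^{2}} = \frac{1}{-11225 + \left(-121 - 12\right)^{2}} = \frac{1}{-11225 + \left(-133\right)^{2}} = \frac{1}{-11225 + 17689} = \frac{1}{6464}$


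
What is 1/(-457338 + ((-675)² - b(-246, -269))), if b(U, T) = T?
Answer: -1/1444 ≈ -0.00069252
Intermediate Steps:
1/(-457338 + ((-675)² - b(-246, -269))) = 1/(-457338 + ((-675)² - 1*(-269))) = 1/(-457338 + (455625 + 269)) = 1/(-457338 + 455894) = 1/(-1444) = -1/1444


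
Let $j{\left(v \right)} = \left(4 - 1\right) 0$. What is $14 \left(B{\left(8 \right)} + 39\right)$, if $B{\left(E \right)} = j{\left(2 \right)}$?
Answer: $546$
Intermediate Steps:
$j{\left(v \right)} = 0$ ($j{\left(v \right)} = \left(4 + \left(-4 + 3\right)\right) 0 = \left(4 - 1\right) 0 = 3 \cdot 0 = 0$)
$B{\left(E \right)} = 0$
$14 \left(B{\left(8 \right)} + 39\right) = 14 \left(0 + 39\right) = 14 \cdot 39 = 546$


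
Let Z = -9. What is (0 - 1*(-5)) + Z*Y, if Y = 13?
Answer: -112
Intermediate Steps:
(0 - 1*(-5)) + Z*Y = (0 - 1*(-5)) - 9*13 = (0 + 5) - 117 = 5 - 117 = -112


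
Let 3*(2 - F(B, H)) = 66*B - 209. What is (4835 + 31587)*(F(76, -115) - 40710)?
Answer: -4623080882/3 ≈ -1.5410e+9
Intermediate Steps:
F(B, H) = 215/3 - 22*B (F(B, H) = 2 - (66*B - 209)/3 = 2 - (-209 + 66*B)/3 = 2 + (209/3 - 22*B) = 215/3 - 22*B)
(4835 + 31587)*(F(76, -115) - 40710) = (4835 + 31587)*((215/3 - 22*76) - 40710) = 36422*((215/3 - 1672) - 40710) = 36422*(-4801/3 - 40710) = 36422*(-126931/3) = -4623080882/3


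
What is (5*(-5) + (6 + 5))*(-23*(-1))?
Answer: -322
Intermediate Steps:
(5*(-5) + (6 + 5))*(-23*(-1)) = (-25 + 11)*23 = -14*23 = -322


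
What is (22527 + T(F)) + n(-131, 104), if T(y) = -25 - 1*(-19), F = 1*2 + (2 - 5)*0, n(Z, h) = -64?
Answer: 22457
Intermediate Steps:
F = 2 (F = 2 - 3*0 = 2 + 0 = 2)
T(y) = -6 (T(y) = -25 + 19 = -6)
(22527 + T(F)) + n(-131, 104) = (22527 - 6) - 64 = 22521 - 64 = 22457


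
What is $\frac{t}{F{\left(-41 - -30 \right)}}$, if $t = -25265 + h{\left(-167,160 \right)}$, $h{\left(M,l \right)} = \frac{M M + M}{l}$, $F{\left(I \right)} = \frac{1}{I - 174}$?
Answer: $\frac{74271543}{16} \approx 4.642 \cdot 10^{6}$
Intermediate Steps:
$F{\left(I \right)} = \frac{1}{-174 + I}$
$h{\left(M,l \right)} = \frac{M + M^{2}}{l}$ ($h{\left(M,l \right)} = \frac{M^{2} + M}{l} = \frac{M + M^{2}}{l}$)
$t = - \frac{2007339}{80}$ ($t = -25265 - \frac{167 \left(1 - 167\right)}{160} = -25265 - \frac{167}{160} \left(-166\right) = -25265 + \frac{13861}{80} = - \frac{2007339}{80} \approx -25092.0$)
$\frac{t}{F{\left(-41 - -30 \right)}} = - \frac{2007339}{80 \frac{1}{-174 - 11}} = - \frac{2007339}{80 \frac{1}{-185}} = - \frac{2007339}{80 \left(- \frac{1}{185}\right)} = \left(- \frac{2007339}{80}\right) \left(-185\right) = \frac{74271543}{16}$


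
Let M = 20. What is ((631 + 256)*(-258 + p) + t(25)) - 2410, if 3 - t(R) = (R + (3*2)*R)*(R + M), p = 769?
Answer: 442975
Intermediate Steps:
t(R) = 3 - 7*R*(20 + R) (t(R) = 3 - (R + (3*2)*R)*(R + 20) = 3 - (R + 6*R)*(20 + R) = 3 - 7*R*(20 + R))
((631 + 256)*(-258 + p) + t(25)) - 2410 = ((631 + 256)*(-258 + 769) + (3 - 140*25 - 7*25²)) - 2410 = (887*511 + (3 - 3500 - 7*625)) - 2410 = (453257 + (3 - 3500 - 4375)) - 2410 = (453257 - 7872) - 2410 = 445385 - 2410 = 442975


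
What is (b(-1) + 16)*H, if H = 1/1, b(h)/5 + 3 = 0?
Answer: 1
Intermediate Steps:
b(h) = -15 (b(h) = -15 + 5*0 = -15 + 0 = -15)
H = 1
(b(-1) + 16)*H = (-15 + 16)*1 = 1*1 = 1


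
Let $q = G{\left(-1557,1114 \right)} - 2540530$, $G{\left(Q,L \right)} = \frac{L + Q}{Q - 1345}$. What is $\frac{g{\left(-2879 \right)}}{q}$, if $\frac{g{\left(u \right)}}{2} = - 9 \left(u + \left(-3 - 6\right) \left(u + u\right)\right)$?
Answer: $\frac{2556586548}{7372617617} \approx 0.34677$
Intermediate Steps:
$G{\left(Q,L \right)} = \frac{L + Q}{-1345 + Q}$
$q = - \frac{7372617617}{2902}$ ($q = \frac{1114 - 1557}{-1345 - 1557} - 2540530 = \frac{1}{-2902} \left(-443\right) - 2540530 = \left(- \frac{1}{2902}\right) \left(-443\right) - 2540530 = \frac{443}{2902} - 2540530 = - \frac{7372617617}{2902} \approx -2.5405 \cdot 10^{6}$)
$g{\left(u \right)} = 306 u$ ($g{\left(u \right)} = 2 \left(- 9 \left(u + \left(-3 - 6\right) \left(u + u\right)\right)\right) = 2 \left(- 9 \left(u - 9 \cdot 2 u\right)\right) = 2 \left(- 9 \left(u - 18 u\right)\right) = 2 \left(- 9 \left(- 17 u\right)\right) = 2 \cdot 153 u = 306 u$)
$\frac{g{\left(-2879 \right)}}{q} = \frac{306 \left(-2879\right)}{- \frac{7372617617}{2902}} = \left(-880974\right) \left(- \frac{2902}{7372617617}\right) = \frac{2556586548}{7372617617}$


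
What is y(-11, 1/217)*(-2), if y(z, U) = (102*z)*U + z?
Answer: 7018/217 ≈ 32.341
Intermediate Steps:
y(z, U) = z + 102*U*z (y(z, U) = 102*U*z + z = z + 102*U*z)
y(-11, 1/217)*(-2) = -11*(1 + 102/217)*(-2) = -11*319/217*(-2) = -3509/217*(-2) = 7018/217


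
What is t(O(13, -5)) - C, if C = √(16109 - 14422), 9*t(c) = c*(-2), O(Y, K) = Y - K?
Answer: -4 - √1687 ≈ -45.073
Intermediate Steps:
t(c) = -2*c/9 (t(c) = (c*(-2))/9 = (-2*c)/9 = -2*c/9)
C = √1687 ≈ 41.073
t(O(13, -5)) - C = -2*(13 - 1*(-5))/9 - √1687 = -2*(13 + 5)/9 - √1687 = -2/9*18 - √1687 = -4 - √1687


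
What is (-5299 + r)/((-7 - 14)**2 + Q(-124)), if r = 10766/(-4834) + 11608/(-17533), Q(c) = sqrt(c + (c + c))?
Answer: -33027892778958/2752445479211 + 449359085428*I*sqrt(93)/8257336437633 ≈ -11.999 + 0.5248*I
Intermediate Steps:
Q(c) = sqrt(3)*sqrt(c) (Q(c) = sqrt(c + 2*c) = sqrt(3*c) = sqrt(3)*sqrt(c))
r = -122436675/42377261 (r = 10766*(-1/4834) + 11608*(-1/17533) = -5383/2417 - 11608/17533 = -122436675/42377261 ≈ -2.8892)
(-5299 + r)/((-7 - 14)**2 + Q(-124)) = (-5299 - 122436675/42377261)/((-7 - 14)**2 + sqrt(3)*sqrt(-124)) = -224679542714/(42377261*((-21)**2 + sqrt(3)*(2*I*sqrt(31)))) = -224679542714/(42377261*(441 + 2*I*sqrt(93)))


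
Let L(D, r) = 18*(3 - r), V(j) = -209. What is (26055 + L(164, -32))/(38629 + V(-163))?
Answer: 5337/7684 ≈ 0.69456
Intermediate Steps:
L(D, r) = 54 - 18*r
(26055 + L(164, -32))/(38629 + V(-163)) = (26055 + (54 - 18*(-32)))/(38629 - 209) = (26055 + (54 + 576))/38420 = (26055 + 630)*(1/38420) = 26685*(1/38420) = 5337/7684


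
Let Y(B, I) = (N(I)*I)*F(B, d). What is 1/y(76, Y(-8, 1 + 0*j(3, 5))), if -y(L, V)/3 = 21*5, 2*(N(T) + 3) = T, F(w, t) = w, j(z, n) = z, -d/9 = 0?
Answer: -1/315 ≈ -0.0031746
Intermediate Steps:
d = 0 (d = -9*0 = 0)
N(T) = -3 + T/2
Y(B, I) = B*I*(-3 + I/2) (Y(B, I) = ((-3 + I/2)*I)*B = (I*(-3 + I/2))*B = B*I*(-3 + I/2))
y(L, V) = -315 (y(L, V) = -63*5 = -3*105 = -315)
1/y(76, Y(-8, 1 + 0*j(3, 5))) = 1/(-315) = -1/315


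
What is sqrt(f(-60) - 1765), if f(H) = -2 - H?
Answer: I*sqrt(1707) ≈ 41.316*I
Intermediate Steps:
sqrt(f(-60) - 1765) = sqrt((-2 - 1*(-60)) - 1765) = sqrt((-2 + 60) - 1765) = sqrt(58 - 1765) = sqrt(-1707) = I*sqrt(1707)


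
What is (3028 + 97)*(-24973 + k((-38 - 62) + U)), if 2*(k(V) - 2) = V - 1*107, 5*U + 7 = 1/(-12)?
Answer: -1880640625/24 ≈ -7.8360e+7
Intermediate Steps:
U = -17/12 (U = -7/5 + (⅕)/(-12) = -7/5 + (⅕)*(-1/12) = -7/5 - 1/60 = -17/12 ≈ -1.4167)
k(V) = -103/2 + V/2 (k(V) = 2 + (V - 1*107)/2 = 2 + (V - 107)/2 = 2 + (-107 + V)/2 = 2 + (-107/2 + V/2) = -103/2 + V/2)
(3028 + 97)*(-24973 + k((-38 - 62) + U)) = (3028 + 97)*(-24973 + (-103/2 + ((-38 - 62) - 17/12)/2)) = 3125*(-24973 + (-103/2 + (-100 - 17/12)/2)) = 3125*(-24973 + (-103/2 + (½)*(-1217/12))) = 3125*(-24973 + (-103/2 - 1217/24)) = 3125*(-24973 - 2453/24) = 3125*(-601805/24) = -1880640625/24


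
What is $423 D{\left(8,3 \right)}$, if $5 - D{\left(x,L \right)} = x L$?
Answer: $-8037$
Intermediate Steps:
$D{\left(x,L \right)} = 5 - L x$ ($D{\left(x,L \right)} = 5 - x L = 5 - L x$)
$423 D{\left(8,3 \right)} = 423 \left(5 - 3 \cdot 8\right) = 423 \left(5 - 24\right) = 423 \left(-19\right) = -8037$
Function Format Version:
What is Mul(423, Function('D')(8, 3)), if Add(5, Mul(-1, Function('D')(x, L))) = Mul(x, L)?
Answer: -8037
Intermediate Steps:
Function('D')(x, L) = Add(5, Mul(-1, L, x)) (Function('D')(x, L) = Add(5, Mul(-1, Mul(x, L))) = Add(5, Mul(-1, Mul(L, x))) = Add(5, Mul(-1, L, x)))
Mul(423, Function('D')(8, 3)) = Mul(423, Add(5, Mul(-1, 3, 8))) = Mul(423, Add(5, -24)) = Mul(423, -19) = -8037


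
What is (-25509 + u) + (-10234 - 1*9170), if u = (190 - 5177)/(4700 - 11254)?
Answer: -294354815/6554 ≈ -44912.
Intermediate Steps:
u = 4987/6554 (u = -4987/(-6554) = -4987*(-1/6554) = 4987/6554 ≈ 0.76091)
(-25509 + u) + (-10234 - 1*9170) = (-25509 + 4987/6554) + (-10234 - 1*9170) = -167180999/6554 + (-10234 - 9170) = -167180999/6554 - 19404 = -294354815/6554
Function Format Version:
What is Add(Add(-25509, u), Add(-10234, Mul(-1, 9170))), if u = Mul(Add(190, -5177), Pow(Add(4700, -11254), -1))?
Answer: Rational(-294354815, 6554) ≈ -44912.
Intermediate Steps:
u = Rational(4987, 6554) (u = Mul(-4987, Pow(-6554, -1)) = Mul(-4987, Rational(-1, 6554)) = Rational(4987, 6554) ≈ 0.76091)
Add(Add(-25509, u), Add(-10234, Mul(-1, 9170))) = Add(Add(-25509, Rational(4987, 6554)), Add(-10234, Mul(-1, 9170))) = Add(Rational(-167180999, 6554), Add(-10234, -9170)) = Add(Rational(-167180999, 6554), -19404) = Rational(-294354815, 6554)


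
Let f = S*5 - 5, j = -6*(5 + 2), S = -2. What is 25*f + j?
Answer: -417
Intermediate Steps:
j = -42 (j = -6*7 = -42)
f = -15 (f = -2*5 - 5 = -10 - 5 = -15)
25*f + j = 25*(-15) - 42 = -375 - 42 = -417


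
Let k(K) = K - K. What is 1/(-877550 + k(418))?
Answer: -1/877550 ≈ -1.1395e-6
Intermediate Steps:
k(K) = 0
1/(-877550 + k(418)) = 1/(-877550 + 0) = 1/(-877550) = -1/877550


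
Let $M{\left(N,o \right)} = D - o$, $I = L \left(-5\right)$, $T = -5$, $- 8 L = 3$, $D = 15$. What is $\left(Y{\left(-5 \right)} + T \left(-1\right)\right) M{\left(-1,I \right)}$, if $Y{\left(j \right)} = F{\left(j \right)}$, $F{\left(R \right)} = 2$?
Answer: $\frac{735}{8} \approx 91.875$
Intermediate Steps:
$Y{\left(j \right)} = 2$
$L = - \frac{3}{8}$ ($L = \left(- \frac{1}{8}\right) 3 = - \frac{3}{8} \approx -0.375$)
$I = \frac{15}{8}$ ($I = \left(- \frac{3}{8}\right) \left(-5\right) = \frac{15}{8} \approx 1.875$)
$M{\left(N,o \right)} = 15 - o$
$\left(Y{\left(-5 \right)} + T \left(-1\right)\right) M{\left(-1,I \right)} = \left(2 - -5\right) \left(15 - \frac{15}{8}\right) = \left(2 + 5\right) \left(15 - \frac{15}{8}\right) = 7 \cdot \frac{105}{8} = \frac{735}{8}$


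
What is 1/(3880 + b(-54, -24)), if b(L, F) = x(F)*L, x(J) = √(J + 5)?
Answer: 970/3777451 + 27*I*√19/7554902 ≈ 0.00025679 + 1.5578e-5*I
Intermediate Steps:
x(J) = √(5 + J)
b(L, F) = L*√(5 + F) (b(L, F) = √(5 + F)*L = L*√(5 + F))
1/(3880 + b(-54, -24)) = 1/(3880 - 54*√(5 - 24)) = 1/(3880 - 54*I*√19)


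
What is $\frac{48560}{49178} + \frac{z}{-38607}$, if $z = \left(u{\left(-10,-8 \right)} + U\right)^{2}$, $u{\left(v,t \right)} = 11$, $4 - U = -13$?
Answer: $\frac{918100184}{949307523} \approx 0.96713$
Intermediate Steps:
$U = 17$ ($U = 4 - -13 = 4 + 13 = 17$)
$z = 784$ ($z = \left(11 + 17\right)^{2} = 28^{2} = 784$)
$\frac{48560}{49178} + \frac{z}{-38607} = \frac{48560}{49178} + \frac{784}{-38607} = 48560 \cdot \frac{1}{49178} + 784 \left(- \frac{1}{38607}\right) = \frac{24280}{24589} - \frac{784}{38607} = \frac{918100184}{949307523}$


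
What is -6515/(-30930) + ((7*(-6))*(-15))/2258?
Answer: 3419677/6983994 ≈ 0.48965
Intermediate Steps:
-6515/(-30930) + ((7*(-6))*(-15))/2258 = -6515*(-1/30930) - 42*(-15)*(1/2258) = 1303/6186 + 630*(1/2258) = 1303/6186 + 315/1129 = 3419677/6983994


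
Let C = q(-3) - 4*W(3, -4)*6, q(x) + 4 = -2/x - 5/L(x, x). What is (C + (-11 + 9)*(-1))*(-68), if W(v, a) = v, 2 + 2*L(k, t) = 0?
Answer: 13940/3 ≈ 4646.7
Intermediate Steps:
L(k, t) = -1 (L(k, t) = -1 + (½)*0 = -1 + 0 = -1)
q(x) = 1 - 2/x (q(x) = -4 + (-2/x - 5/(-1)) = -4 + (-2/x - 5*(-1)) = -4 + (-2/x + 5) = -4 + (5 - 2/x) = 1 - 2/x)
C = -211/3 (C = (-2 - 3)/(-3) - 12*6 = -⅓*(-5) - 4*18 = 5/3 - 72 = -211/3 ≈ -70.333)
(C + (-11 + 9)*(-1))*(-68) = (-211/3 + (-11 + 9)*(-1))*(-68) = (-211/3 - 2*(-1))*(-68) = (-211/3 + 2)*(-68) = -205/3*(-68) = 13940/3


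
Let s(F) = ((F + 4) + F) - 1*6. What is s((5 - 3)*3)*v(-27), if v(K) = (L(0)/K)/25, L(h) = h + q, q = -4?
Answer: 8/135 ≈ 0.059259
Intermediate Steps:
L(h) = -4 + h (L(h) = h - 4 = -4 + h)
s(F) = -2 + 2*F (s(F) = ((4 + F) + F) - 6 = (4 + 2*F) - 6 = -2 + 2*F)
v(K) = -4/(25*K) (v(K) = ((-4 + 0)/K)/25 = -4/K*(1/25) = -4/(25*K))
s((5 - 3)*3)*v(-27) = (-2 + 2*((5 - 3)*3))*(-4/25/(-27)) = (-2 + 2*(2*3))*(-4/25*(-1/27)) = (-2 + 2*6)*(4/675) = (-2 + 12)*(4/675) = 10*(4/675) = 8/135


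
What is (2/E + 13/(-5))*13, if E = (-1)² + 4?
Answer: -143/5 ≈ -28.600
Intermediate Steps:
E = 5 (E = 1 + 4 = 5)
(2/E + 13/(-5))*13 = (2/5 + 13/(-5))*13 = (2*(⅕) + 13*(-⅕))*13 = (⅖ - 13/5)*13 = -11/5*13 = -143/5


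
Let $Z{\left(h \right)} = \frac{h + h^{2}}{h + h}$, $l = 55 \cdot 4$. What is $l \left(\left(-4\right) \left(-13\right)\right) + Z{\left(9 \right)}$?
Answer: $11445$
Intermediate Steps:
$l = 220$
$Z{\left(h \right)} = \frac{h + h^{2}}{2 h}$
$l \left(\left(-4\right) \left(-13\right)\right) + Z{\left(9 \right)} = 220 \left(\left(-4\right) \left(-13\right)\right) + \left(\frac{1}{2} + \frac{1}{2} \cdot 9\right) = 220 \cdot 52 + \left(\frac{1}{2} + \frac{9}{2}\right) = 11440 + 5 = 11445$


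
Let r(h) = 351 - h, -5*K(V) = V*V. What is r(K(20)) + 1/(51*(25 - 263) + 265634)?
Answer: 109256777/253496 ≈ 431.00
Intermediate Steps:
K(V) = -V²/5 (K(V) = -V*V/5 = -V²/5)
r(K(20)) + 1/(51*(25 - 263) + 265634) = (351 - (-1)*20²/5) + 1/(51*(25 - 263) + 265634) = (351 - (-1)*400/5) + 1/(51*(-238) + 265634) = (351 - 1*(-80)) + 1/(-12138 + 265634) = (351 + 80) + 1/253496 = 431 + 1/253496 = 109256777/253496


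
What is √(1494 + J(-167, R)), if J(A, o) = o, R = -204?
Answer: √1290 ≈ 35.917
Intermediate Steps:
√(1494 + J(-167, R)) = √(1494 - 204) = √1290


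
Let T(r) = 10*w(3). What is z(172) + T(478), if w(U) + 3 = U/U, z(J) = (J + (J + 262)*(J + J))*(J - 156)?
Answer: 2391468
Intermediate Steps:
z(J) = (-156 + J)*(J + 2*J*(262 + J)) (z(J) = (J + (262 + J)*(2*J))*(-156 + J) = (J + 2*J*(262 + J))*(-156 + J) = (-156 + J)*(J + 2*J*(262 + J)))
w(U) = -2 (w(U) = -3 + U/U = -3 + 1 = -2)
T(r) = -20 (T(r) = 10*(-2) = -20)
z(172) + T(478) = 172*(-81900 + 2*172² + 213*172) - 20 = 172*(-81900 + 2*29584 + 36636) - 20 = 172*(-81900 + 59168 + 36636) - 20 = 172*13904 - 20 = 2391488 - 20 = 2391468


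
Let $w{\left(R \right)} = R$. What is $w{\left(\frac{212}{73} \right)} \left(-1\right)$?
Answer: $- \frac{212}{73} \approx -2.9041$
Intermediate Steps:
$w{\left(\frac{212}{73} \right)} \left(-1\right) = \frac{212}{73} \left(-1\right) = - \frac{212}{73}$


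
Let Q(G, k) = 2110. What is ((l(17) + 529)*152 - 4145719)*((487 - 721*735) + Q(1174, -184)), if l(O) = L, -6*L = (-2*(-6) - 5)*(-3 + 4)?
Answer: 6431659460170/3 ≈ 2.1439e+12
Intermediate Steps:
L = -7/6 (L = -(-2*(-6) - 5)*(-3 + 4)/6 = -(12 - 5)/6 = -7/6 ≈ -1.1667)
l(O) = -7/6
((l(17) + 529)*152 - 4145719)*((487 - 721*735) + Q(1174, -184)) = ((-7/6 + 529)*152 - 4145719)*((487 - 721*735) + 2110) = ((3167/6)*152 - 4145719)*((487 - 529935) + 2110) = (240692/3 - 4145719)*(-529448 + 2110) = -12196465/3*(-527338) = 6431659460170/3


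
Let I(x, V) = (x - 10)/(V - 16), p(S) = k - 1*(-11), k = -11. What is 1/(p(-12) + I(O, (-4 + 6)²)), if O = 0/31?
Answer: 6/5 ≈ 1.2000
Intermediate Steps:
O = 0 (O = 0*(1/31) = 0)
p(S) = 0 (p(S) = -11 - 1*(-11) = -11 + 11 = 0)
I(x, V) = (-10 + x)/(-16 + V)
1/(p(-12) + I(O, (-4 + 6)²)) = 1/(0 + (-10 + 0)/(-16 + (-4 + 6)²)) = 1/(0 - 10/(-16 + 2²)) = 1/(0 - 10/(-16 + 4)) = 1/(0 - 10/(-12)) = 1/(0 - 1/12*(-10)) = 1/(0 + ⅚) = 1/(⅚) = 6/5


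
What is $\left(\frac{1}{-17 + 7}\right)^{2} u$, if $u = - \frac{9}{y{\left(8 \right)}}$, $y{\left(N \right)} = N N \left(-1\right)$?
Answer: $\frac{9}{6400} \approx 0.0014063$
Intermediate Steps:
$y{\left(N \right)} = - N^{2}$ ($y{\left(N \right)} = N^{2} \left(-1\right) = - N^{2}$)
$u = \frac{9}{64}$ ($u = - \frac{9}{\left(-1\right) 8^{2}} = - \frac{9}{\left(-1\right) 64} = - \frac{9}{-64} = \left(-9\right) \left(- \frac{1}{64}\right) = \frac{9}{64} \approx 0.14063$)
$\left(\frac{1}{-17 + 7}\right)^{2} u = \left(\frac{1}{-17 + 7}\right)^{2} \cdot \frac{9}{64} = \left(\frac{1}{-10}\right)^{2} \cdot \frac{9}{64} = \left(- \frac{1}{10}\right)^{2} \cdot \frac{9}{64} = \frac{1}{100} \cdot \frac{9}{64} = \frac{9}{6400}$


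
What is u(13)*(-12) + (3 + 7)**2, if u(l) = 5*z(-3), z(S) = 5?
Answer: -200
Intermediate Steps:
u(l) = 25 (u(l) = 5*5 = 25)
u(13)*(-12) + (3 + 7)**2 = 25*(-12) + (3 + 7)**2 = -300 + 10**2 = -300 + 100 = -200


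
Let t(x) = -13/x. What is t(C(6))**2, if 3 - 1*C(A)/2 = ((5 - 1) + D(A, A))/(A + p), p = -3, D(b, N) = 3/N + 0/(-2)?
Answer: 169/9 ≈ 18.778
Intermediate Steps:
D(b, N) = 3/N (D(b, N) = 3/N + 0*(-1/2) = 3/N + 0 = 3/N)
C(A) = 6 - 2*(4 + 3/A)/(-3 + A) (C(A) = 6 - 2*((5 - 1) + 3/A)/(A - 3) = 6 - 2*(4 + 3/A)/(-3 + A))
t(C(6))**2 = (-13*3*(-3 + 6)/(-3 - 13*6 + 3*6**2))**2 = (-13*9/(-3 - 78 + 3*36))**2 = (-13*9/(-3 - 78 + 108))**2 = (-13/(2*(1/6)*(1/3)*27))**2 = (-13/3)**2 = 169/9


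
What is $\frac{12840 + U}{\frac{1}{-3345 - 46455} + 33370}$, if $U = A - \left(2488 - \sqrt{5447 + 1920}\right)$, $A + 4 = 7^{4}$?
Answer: $\frac{634900200}{1661825999} + \frac{49800 \sqrt{7367}}{1661825999} \approx 0.38462$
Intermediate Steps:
$A = 2397$ ($A = -4 + 7^{4} = -4 + 2401 = 2397$)
$U = -91 + \sqrt{7367}$ ($U = 2397 - \left(2488 - \sqrt{5447 + 1920}\right) = 2397 - \left(2488 - \sqrt{7367}\right) = -91 + \sqrt{7367} \approx -5.1688$)
$\frac{12840 + U}{\frac{1}{-3345 - 46455} + 33370} = \frac{12840 - \left(91 - \sqrt{7367}\right)}{\frac{1}{-3345 - 46455} + 33370} = \frac{12749 + \sqrt{7367}}{\frac{1}{-49800} + 33370} = \frac{12749 + \sqrt{7367}}{- \frac{1}{49800} + 33370} = \frac{12749 + \sqrt{7367}}{\frac{1661825999}{49800}} = \left(12749 + \sqrt{7367}\right) \frac{49800}{1661825999} = \frac{634900200}{1661825999} + \frac{49800 \sqrt{7367}}{1661825999}$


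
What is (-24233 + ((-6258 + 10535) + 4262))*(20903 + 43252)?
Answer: -1006848570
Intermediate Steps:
(-24233 + ((-6258 + 10535) + 4262))*(20903 + 43252) = (-24233 + (4277 + 4262))*64155 = (-24233 + 8539)*64155 = -15694*64155 = -1006848570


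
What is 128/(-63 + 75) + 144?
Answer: 464/3 ≈ 154.67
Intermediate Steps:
128/(-63 + 75) + 144 = 128/12 + 144 = 128*(1/12) + 144 = 32/3 + 144 = 464/3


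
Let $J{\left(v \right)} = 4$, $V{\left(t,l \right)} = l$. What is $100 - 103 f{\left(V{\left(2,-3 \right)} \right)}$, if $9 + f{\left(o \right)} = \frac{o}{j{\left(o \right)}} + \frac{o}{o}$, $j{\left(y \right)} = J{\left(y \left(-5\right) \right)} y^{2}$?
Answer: $\frac{11191}{12} \approx 932.58$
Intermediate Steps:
$j{\left(y \right)} = 4 y^{2}$
$f{\left(o \right)} = -8 + \frac{1}{4 o}$ ($f{\left(o \right)} = -9 + \left(\frac{o}{4 o^{2}} + \frac{o}{o}\right) = -9 + \left(o \frac{1}{4 o^{2}} + 1\right) = -9 + \left(\frac{1}{4 o} + 1\right) = -9 + \left(1 + \frac{1}{4 o}\right) = -8 + \frac{1}{4 o}$)
$100 - 103 f{\left(V{\left(2,-3 \right)} \right)} = 100 - 103 \left(-8 + \frac{1}{4 \left(-3\right)}\right) = 100 - 103 \left(-8 + \frac{1}{4} \left(- \frac{1}{3}\right)\right) = 100 - 103 \left(-8 - \frac{1}{12}\right) = 100 - - \frac{9991}{12} = 100 + \frac{9991}{12} = \frac{11191}{12}$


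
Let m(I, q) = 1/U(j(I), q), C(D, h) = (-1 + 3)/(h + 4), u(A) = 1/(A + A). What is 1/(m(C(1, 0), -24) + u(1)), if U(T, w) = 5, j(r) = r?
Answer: 10/7 ≈ 1.4286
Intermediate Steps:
u(A) = 1/(2*A)
C(D, h) = 2/(4 + h)
m(I, q) = ⅕ (m(I, q) = 1/5 = ⅕)
1/(m(C(1, 0), -24) + u(1)) = 1/(⅕ + (½)/1) = 1/(⅕ + (½)*1) = 1/(⅕ + ½) = 1/(7/10) = 10/7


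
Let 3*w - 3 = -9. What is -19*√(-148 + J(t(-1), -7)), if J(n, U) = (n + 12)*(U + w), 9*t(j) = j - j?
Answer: -304*I ≈ -304.0*I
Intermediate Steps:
w = -2 (w = 1 + (⅓)*(-9) = 1 - 3 = -2)
t(j) = 0 (t(j) = (j - j)/9 = (⅑)*0 = 0)
J(n, U) = (-2 + U)*(12 + n) (J(n, U) = (n + 12)*(U - 2) = (12 + n)*(-2 + U) = (-2 + U)*(12 + n))
-19*√(-148 + J(t(-1), -7)) = -19*√(-148 + (-24 - 2*0 + 12*(-7) - 7*0)) = -19*√(-148 + (-24 + 0 - 84 + 0)) = -19*√(-148 - 108) = -304*I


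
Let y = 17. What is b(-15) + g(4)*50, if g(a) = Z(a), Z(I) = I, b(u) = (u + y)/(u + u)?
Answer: 2999/15 ≈ 199.93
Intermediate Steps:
b(u) = (17 + u)/(2*u) (b(u) = (u + 17)/(u + u) = (17 + u)/((2*u)) = (17 + u)*(1/(2*u)) = (17 + u)/(2*u))
g(a) = a
b(-15) + g(4)*50 = (1/2)*(17 - 15)/(-15) + 4*50 = (1/2)*(-1/15)*2 + 200 = -1/15 + 200 = 2999/15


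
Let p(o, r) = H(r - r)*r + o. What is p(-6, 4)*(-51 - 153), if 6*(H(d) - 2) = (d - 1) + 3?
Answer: -680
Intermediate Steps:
H(d) = 7/3 + d/6 (H(d) = 2 + ((d - 1) + 3)/6 = 2 + ((-1 + d) + 3)/6 = 2 + (2 + d)/6 = 2 + (1/3 + d/6) = 7/3 + d/6)
p(o, r) = o + 7*r/3 (p(o, r) = (7/3 + (r - r)/6)*r + o = (7/3 + (1/6)*0)*r + o = (7/3 + 0)*r + o = 7*r/3 + o = o + 7*r/3)
p(-6, 4)*(-51 - 153) = (-6 + (7/3)*4)*(-51 - 153) = (-6 + 28/3)*(-204) = (10/3)*(-204) = -680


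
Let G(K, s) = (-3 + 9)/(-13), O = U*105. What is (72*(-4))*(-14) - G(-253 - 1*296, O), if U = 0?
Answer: 52422/13 ≈ 4032.5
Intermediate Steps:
O = 0 (O = 0*105 = 0)
G(K, s) = -6/13 (G(K, s) = 6*(-1/13) = -6/13)
(72*(-4))*(-14) - G(-253 - 1*296, O) = (72*(-4))*(-14) - 1*(-6/13) = -288*(-14) + 6/13 = 4032 + 6/13 = 52422/13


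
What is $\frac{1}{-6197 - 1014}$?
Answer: $- \frac{1}{7211} \approx -0.00013868$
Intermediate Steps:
$\frac{1}{-6197 - 1014} = \frac{1}{-7211} = - \frac{1}{7211}$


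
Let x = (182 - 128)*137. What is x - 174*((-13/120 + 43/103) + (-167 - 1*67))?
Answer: 99004031/2060 ≈ 48060.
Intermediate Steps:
x = 7398 (x = 54*137 = 7398)
x - 174*((-13/120 + 43/103) + (-167 - 1*67)) = 7398 - 174*((-13/120 + 43/103) + (-167 - 1*67)) = 7398 - 174*((-13*1/120 + 43*(1/103)) + (-167 - 67)) = 7398 - 174*((-13/120 + 43/103) - 234) = 7398 - 174*(3821/12360 - 234) = 7398 - 174*(-2888419)/12360 = 7398 - 1*(-83764151/2060) = 7398 + 83764151/2060 = 99004031/2060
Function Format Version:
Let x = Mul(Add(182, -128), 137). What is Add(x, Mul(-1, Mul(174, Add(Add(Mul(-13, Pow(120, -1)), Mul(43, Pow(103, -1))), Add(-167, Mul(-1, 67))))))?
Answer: Rational(99004031, 2060) ≈ 48060.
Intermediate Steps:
x = 7398 (x = Mul(54, 137) = 7398)
Add(x, Mul(-1, Mul(174, Add(Add(Mul(-13, Pow(120, -1)), Mul(43, Pow(103, -1))), Add(-167, Mul(-1, 67)))))) = Add(7398, Mul(-1, Mul(174, Add(Add(Mul(-13, Pow(120, -1)), Mul(43, Pow(103, -1))), Add(-167, Mul(-1, 67)))))) = Add(7398, Mul(-1, Mul(174, Add(Add(Mul(-13, Rational(1, 120)), Mul(43, Rational(1, 103))), Add(-167, -67))))) = Add(7398, Mul(-1, Mul(174, Add(Add(Rational(-13, 120), Rational(43, 103)), -234)))) = Add(7398, Mul(-1, Mul(174, Add(Rational(3821, 12360), -234)))) = Add(7398, Mul(-1, Mul(174, Rational(-2888419, 12360)))) = Add(7398, Mul(-1, Rational(-83764151, 2060))) = Add(7398, Rational(83764151, 2060)) = Rational(99004031, 2060)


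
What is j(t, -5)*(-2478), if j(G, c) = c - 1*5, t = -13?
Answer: 24780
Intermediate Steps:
j(G, c) = -5 + c (j(G, c) = c - 5 = -5 + c)
j(t, -5)*(-2478) = (-5 - 5)*(-2478) = -10*(-2478) = 24780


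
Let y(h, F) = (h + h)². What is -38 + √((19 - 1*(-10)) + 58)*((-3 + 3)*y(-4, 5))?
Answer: -38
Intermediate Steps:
y(h, F) = 4*h² (y(h, F) = (2*h)² = 4*h²)
-38 + √((19 - 1*(-10)) + 58)*((-3 + 3)*y(-4, 5)) = -38 + √((19 - 1*(-10)) + 58)*((-3 + 3)*(4*(-4)²)) = -38 + √((19 + 10) + 58)*(0*(4*16)) = -38 + √(29 + 58)*(0*64) = -38 + √87*0 = -38 + 0 = -38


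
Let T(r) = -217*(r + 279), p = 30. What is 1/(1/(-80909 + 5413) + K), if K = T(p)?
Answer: -75496/5062233289 ≈ -1.4914e-5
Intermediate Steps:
T(r) = -60543 - 217*r (T(r) = -217*(279 + r) = -60543 - 217*r)
K = -67053 (K = -60543 - 217*30 = -60543 - 6510 = -67053)
1/(1/(-80909 + 5413) + K) = 1/(1/(-80909 + 5413) - 67053) = 1/(1/(-75496) - 67053) = 1/(-1/75496 - 67053) = 1/(-5062233289/75496) = -75496/5062233289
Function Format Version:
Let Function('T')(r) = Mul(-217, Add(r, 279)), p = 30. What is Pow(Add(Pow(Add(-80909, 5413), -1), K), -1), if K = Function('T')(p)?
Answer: Rational(-75496, 5062233289) ≈ -1.4914e-5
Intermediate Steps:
Function('T')(r) = Add(-60543, Mul(-217, r)) (Function('T')(r) = Mul(-217, Add(279, r)) = Add(-60543, Mul(-217, r)))
K = -67053 (K = Add(-60543, Mul(-217, 30)) = Add(-60543, -6510) = -67053)
Pow(Add(Pow(Add(-80909, 5413), -1), K), -1) = Pow(Add(Pow(Add(-80909, 5413), -1), -67053), -1) = Pow(Add(Pow(-75496, -1), -67053), -1) = Pow(Add(Rational(-1, 75496), -67053), -1) = Pow(Rational(-5062233289, 75496), -1) = Rational(-75496, 5062233289)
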